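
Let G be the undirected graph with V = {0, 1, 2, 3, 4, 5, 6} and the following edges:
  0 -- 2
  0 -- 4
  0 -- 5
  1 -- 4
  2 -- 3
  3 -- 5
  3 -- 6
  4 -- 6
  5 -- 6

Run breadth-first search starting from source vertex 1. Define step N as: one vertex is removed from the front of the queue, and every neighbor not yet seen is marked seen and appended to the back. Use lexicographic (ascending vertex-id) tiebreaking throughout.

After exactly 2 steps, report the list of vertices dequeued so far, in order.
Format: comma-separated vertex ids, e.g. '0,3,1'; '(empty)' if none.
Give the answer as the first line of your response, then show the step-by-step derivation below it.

1,4

step 1: dequeue 1; queue=[4]; order=1
step 2: dequeue 4; queue=[0,6]; order=1,4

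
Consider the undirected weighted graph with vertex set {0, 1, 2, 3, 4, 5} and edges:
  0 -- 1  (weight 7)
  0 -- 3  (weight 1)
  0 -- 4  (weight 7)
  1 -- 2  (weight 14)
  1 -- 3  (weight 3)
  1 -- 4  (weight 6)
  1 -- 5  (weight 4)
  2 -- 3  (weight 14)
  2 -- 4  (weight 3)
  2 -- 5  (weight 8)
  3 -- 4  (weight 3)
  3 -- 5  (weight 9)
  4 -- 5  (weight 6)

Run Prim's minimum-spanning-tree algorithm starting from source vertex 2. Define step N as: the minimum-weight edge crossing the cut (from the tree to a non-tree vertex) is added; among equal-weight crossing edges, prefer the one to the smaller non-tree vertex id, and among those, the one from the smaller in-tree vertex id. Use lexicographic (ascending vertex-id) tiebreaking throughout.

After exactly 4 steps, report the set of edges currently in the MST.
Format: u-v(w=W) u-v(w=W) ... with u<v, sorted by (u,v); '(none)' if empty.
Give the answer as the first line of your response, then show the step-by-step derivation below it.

0-3(w=1) 1-3(w=3) 2-4(w=3) 3-4(w=3)

step 1: add edge 2-4 (w=3); MST = {2-4(w=3)}
step 2: add edge 3-4 (w=3); MST = {2-4(w=3) 3-4(w=3)}
step 3: add edge 0-3 (w=1); MST = {0-3(w=1) 2-4(w=3) 3-4(w=3)}
step 4: add edge 1-3 (w=3); MST = {0-3(w=1) 1-3(w=3) 2-4(w=3) 3-4(w=3)}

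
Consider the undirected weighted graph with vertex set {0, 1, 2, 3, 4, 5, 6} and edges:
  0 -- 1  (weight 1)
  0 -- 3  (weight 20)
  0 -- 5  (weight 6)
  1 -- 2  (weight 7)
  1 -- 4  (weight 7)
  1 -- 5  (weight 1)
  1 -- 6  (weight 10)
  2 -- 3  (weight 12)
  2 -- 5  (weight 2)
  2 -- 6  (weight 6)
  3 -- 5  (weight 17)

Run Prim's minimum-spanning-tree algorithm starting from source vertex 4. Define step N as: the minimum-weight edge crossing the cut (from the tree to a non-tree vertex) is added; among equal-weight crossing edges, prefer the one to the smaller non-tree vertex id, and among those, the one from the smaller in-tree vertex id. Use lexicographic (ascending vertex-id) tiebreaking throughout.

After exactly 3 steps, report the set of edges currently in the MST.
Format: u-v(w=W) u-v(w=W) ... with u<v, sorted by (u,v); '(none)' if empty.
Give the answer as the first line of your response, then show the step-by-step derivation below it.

0-1(w=1) 1-4(w=7) 1-5(w=1)

step 1: add edge 1-4 (w=7); MST = {1-4(w=7)}
step 2: add edge 0-1 (w=1); MST = {0-1(w=1) 1-4(w=7)}
step 3: add edge 1-5 (w=1); MST = {0-1(w=1) 1-4(w=7) 1-5(w=1)}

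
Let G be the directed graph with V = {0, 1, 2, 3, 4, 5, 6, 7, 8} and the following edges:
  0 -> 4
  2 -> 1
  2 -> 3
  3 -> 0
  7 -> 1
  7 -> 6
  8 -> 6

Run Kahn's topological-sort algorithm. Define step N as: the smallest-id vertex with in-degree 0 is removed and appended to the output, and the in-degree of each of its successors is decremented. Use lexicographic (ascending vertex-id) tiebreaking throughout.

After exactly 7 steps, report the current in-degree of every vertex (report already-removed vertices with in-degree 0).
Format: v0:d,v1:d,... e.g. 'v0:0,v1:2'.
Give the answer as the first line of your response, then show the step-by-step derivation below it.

v0:0,v1:0,v2:0,v3:0,v4:0,v5:0,v6:1,v7:0,v8:0

step 1: output 2; order=[2]; indeg=(1,1,0,0,1,0,2,0,0)
step 2: output 3; order=[2,3]; indeg=(0,1,0,0,1,0,2,0,0)
step 3: output 0; order=[2,3,0]; indeg=(0,1,0,0,0,0,2,0,0)
step 4: output 4; order=[2,3,0,4]; indeg=(0,1,0,0,0,0,2,0,0)
step 5: output 5; order=[2,3,0,4,5]; indeg=(0,1,0,0,0,0,2,0,0)
step 6: output 7; order=[2,3,0,4,5,7]; indeg=(0,0,0,0,0,0,1,0,0)
step 7: output 1; order=[2,3,0,4,5,7,1]; indeg=(0,0,0,0,0,0,1,0,0)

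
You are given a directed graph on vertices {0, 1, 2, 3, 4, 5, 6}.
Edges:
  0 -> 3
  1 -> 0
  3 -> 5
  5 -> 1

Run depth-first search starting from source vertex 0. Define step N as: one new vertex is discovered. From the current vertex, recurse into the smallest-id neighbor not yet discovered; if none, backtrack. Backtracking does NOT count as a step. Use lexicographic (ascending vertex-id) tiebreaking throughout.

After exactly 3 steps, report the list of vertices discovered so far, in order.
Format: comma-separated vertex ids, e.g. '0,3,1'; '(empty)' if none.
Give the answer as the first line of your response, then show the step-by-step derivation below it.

0,3,5

step 1: discover 0; path=0; order=0
step 2: discover 3; path=0>3; order=0,3
step 3: discover 5; path=0>3>5; order=0,3,5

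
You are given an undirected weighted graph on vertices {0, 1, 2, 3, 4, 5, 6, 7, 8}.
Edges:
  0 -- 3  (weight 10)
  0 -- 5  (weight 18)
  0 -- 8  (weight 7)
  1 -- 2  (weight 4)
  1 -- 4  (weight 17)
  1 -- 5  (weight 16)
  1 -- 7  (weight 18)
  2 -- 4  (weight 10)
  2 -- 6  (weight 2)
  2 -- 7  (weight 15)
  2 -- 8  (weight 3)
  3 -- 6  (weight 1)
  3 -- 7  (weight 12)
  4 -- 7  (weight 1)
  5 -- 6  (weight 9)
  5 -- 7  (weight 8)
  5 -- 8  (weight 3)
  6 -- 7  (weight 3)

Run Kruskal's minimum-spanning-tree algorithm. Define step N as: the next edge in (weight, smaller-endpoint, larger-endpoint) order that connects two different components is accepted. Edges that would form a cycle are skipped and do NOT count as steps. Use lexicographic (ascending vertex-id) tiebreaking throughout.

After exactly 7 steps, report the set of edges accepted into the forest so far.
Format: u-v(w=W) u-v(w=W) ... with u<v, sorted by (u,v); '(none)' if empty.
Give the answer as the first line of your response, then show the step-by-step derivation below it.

1-2(w=4) 2-6(w=2) 2-8(w=3) 3-6(w=1) 4-7(w=1) 5-8(w=3) 6-7(w=3)

step 1: add edge 3-6 (w=1); MST = {3-6(w=1)}
step 2: add edge 4-7 (w=1); MST = {3-6(w=1) 4-7(w=1)}
step 3: add edge 2-6 (w=2); MST = {2-6(w=2) 3-6(w=1) 4-7(w=1)}
step 4: add edge 2-8 (w=3); MST = {2-6(w=2) 2-8(w=3) 3-6(w=1) 4-7(w=1)}
step 5: add edge 5-8 (w=3); MST = {2-6(w=2) 2-8(w=3) 3-6(w=1) 4-7(w=1) 5-8(w=3)}
step 6: add edge 6-7 (w=3); MST = {2-6(w=2) 2-8(w=3) 3-6(w=1) 4-7(w=1) 5-8(w=3) 6-7(w=3)}
step 7: add edge 1-2 (w=4); MST = {1-2(w=4) 2-6(w=2) 2-8(w=3) 3-6(w=1) 4-7(w=1) 5-8(w=3) 6-7(w=3)}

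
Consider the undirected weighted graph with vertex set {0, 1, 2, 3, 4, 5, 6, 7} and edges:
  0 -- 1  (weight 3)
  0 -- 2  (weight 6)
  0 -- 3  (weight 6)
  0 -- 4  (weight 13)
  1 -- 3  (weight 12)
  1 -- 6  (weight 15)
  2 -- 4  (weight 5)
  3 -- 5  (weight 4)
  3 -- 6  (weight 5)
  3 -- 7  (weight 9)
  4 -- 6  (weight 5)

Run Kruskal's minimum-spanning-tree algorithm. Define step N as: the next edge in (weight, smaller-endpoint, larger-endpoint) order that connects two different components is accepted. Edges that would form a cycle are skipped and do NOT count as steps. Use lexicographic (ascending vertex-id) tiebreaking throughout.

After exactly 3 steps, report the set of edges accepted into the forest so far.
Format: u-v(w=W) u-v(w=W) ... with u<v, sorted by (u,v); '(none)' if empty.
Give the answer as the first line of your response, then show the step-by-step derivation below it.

0-1(w=3) 2-4(w=5) 3-5(w=4)

step 1: add edge 0-1 (w=3); MST = {0-1(w=3)}
step 2: add edge 3-5 (w=4); MST = {0-1(w=3) 3-5(w=4)}
step 3: add edge 2-4 (w=5); MST = {0-1(w=3) 2-4(w=5) 3-5(w=4)}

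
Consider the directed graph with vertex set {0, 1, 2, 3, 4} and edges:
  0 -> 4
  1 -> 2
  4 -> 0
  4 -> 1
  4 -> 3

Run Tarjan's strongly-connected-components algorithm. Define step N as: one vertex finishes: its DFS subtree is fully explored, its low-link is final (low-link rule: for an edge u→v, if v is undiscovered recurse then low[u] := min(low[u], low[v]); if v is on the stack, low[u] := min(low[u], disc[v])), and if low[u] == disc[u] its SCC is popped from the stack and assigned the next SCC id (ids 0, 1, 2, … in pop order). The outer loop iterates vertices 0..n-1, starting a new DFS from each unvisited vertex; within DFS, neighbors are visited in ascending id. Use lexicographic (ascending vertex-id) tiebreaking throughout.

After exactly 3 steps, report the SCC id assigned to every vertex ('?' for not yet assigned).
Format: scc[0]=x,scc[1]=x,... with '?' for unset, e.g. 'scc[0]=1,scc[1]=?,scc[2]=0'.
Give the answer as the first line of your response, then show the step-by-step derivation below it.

scc[0]=?,scc[1]=1,scc[2]=0,scc[3]=2,scc[4]=?

step 1: low=(low[0]=0,low[1]=2,low[2]=3,low[3]=?,low[4]=0); scc=(scc[0]=?,scc[1]=?,scc[2]=0,scc[3]=?,scc[4]=?)
step 2: low=(low[0]=0,low[1]=2,low[2]=3,low[3]=?,low[4]=0); scc=(scc[0]=?,scc[1]=1,scc[2]=0,scc[3]=?,scc[4]=?)
step 3: low=(low[0]=0,low[1]=2,low[2]=3,low[3]=4,low[4]=0); scc=(scc[0]=?,scc[1]=1,scc[2]=0,scc[3]=2,scc[4]=?)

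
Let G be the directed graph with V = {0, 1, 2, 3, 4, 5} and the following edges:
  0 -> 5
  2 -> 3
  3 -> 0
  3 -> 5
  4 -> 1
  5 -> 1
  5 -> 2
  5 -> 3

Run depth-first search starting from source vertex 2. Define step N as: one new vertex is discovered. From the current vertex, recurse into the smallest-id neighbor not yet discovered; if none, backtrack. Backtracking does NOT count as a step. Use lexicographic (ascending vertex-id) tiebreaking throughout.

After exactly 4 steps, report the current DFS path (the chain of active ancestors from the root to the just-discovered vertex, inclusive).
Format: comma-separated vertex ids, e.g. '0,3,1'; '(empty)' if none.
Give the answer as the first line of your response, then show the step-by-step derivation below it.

2,3,0,5

step 1: discover 2; path=2; order=2
step 2: discover 3; path=2>3; order=2,3
step 3: discover 0; path=2>3>0; order=2,3,0
step 4: discover 5; path=2>3>0>5; order=2,3,0,5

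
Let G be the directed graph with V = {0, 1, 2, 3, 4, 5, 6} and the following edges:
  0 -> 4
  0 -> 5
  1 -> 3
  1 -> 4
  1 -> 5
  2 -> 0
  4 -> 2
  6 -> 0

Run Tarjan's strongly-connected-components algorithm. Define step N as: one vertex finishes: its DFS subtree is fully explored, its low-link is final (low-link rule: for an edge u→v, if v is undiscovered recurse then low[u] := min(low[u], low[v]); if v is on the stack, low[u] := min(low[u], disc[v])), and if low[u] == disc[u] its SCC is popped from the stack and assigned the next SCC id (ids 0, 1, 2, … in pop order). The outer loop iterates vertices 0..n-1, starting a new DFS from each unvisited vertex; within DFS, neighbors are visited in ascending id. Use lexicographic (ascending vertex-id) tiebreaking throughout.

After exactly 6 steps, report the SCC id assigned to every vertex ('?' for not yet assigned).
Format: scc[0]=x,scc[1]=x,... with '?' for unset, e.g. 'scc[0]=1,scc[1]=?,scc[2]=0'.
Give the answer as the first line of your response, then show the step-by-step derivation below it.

scc[0]=1,scc[1]=3,scc[2]=1,scc[3]=2,scc[4]=1,scc[5]=0,scc[6]=?

step 1: low=(low[0]=0,low[1]=?,low[2]=0,low[3]=?,low[4]=1,low[5]=?,low[6]=?); scc=(scc[0]=?,scc[1]=?,scc[2]=?,scc[3]=?,scc[4]=?,scc[5]=?,scc[6]=?)
step 2: low=(low[0]=0,low[1]=?,low[2]=0,low[3]=?,low[4]=0,low[5]=?,low[6]=?); scc=(scc[0]=?,scc[1]=?,scc[2]=?,scc[3]=?,scc[4]=?,scc[5]=?,scc[6]=?)
step 3: low=(low[0]=0,low[1]=?,low[2]=0,low[3]=?,low[4]=0,low[5]=3,low[6]=?); scc=(scc[0]=?,scc[1]=?,scc[2]=?,scc[3]=?,scc[4]=?,scc[5]=0,scc[6]=?)
step 4: low=(low[0]=0,low[1]=?,low[2]=0,low[3]=?,low[4]=0,low[5]=3,low[6]=?); scc=(scc[0]=1,scc[1]=?,scc[2]=1,scc[3]=?,scc[4]=1,scc[5]=0,scc[6]=?)
step 5: low=(low[0]=0,low[1]=4,low[2]=0,low[3]=5,low[4]=0,low[5]=3,low[6]=?); scc=(scc[0]=1,scc[1]=?,scc[2]=1,scc[3]=2,scc[4]=1,scc[5]=0,scc[6]=?)
step 6: low=(low[0]=0,low[1]=4,low[2]=0,low[3]=5,low[4]=0,low[5]=3,low[6]=?); scc=(scc[0]=1,scc[1]=3,scc[2]=1,scc[3]=2,scc[4]=1,scc[5]=0,scc[6]=?)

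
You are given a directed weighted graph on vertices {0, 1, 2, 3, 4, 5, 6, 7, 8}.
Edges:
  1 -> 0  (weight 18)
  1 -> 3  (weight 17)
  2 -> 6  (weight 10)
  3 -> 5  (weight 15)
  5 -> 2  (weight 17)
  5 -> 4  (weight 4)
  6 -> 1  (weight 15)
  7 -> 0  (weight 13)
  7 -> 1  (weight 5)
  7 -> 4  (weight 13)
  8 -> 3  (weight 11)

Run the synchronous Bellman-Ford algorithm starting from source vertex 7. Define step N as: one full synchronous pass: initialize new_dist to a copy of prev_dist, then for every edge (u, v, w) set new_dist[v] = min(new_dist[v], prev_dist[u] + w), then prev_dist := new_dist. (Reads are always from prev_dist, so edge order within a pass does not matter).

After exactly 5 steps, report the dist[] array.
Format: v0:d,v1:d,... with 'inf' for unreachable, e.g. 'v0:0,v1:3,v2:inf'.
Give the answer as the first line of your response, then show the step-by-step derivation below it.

v0:13,v1:5,v2:54,v3:22,v4:13,v5:37,v6:64,v7:0,v8:inf

step 1: dist = v0:13,v1:5,v2:inf,v3:inf,v4:13,v5:inf,v6:inf,v7:0,v8:inf
step 2: dist = v0:13,v1:5,v2:inf,v3:22,v4:13,v5:inf,v6:inf,v7:0,v8:inf
step 3: dist = v0:13,v1:5,v2:inf,v3:22,v4:13,v5:37,v6:inf,v7:0,v8:inf
step 4: dist = v0:13,v1:5,v2:54,v3:22,v4:13,v5:37,v6:inf,v7:0,v8:inf
step 5: dist = v0:13,v1:5,v2:54,v3:22,v4:13,v5:37,v6:64,v7:0,v8:inf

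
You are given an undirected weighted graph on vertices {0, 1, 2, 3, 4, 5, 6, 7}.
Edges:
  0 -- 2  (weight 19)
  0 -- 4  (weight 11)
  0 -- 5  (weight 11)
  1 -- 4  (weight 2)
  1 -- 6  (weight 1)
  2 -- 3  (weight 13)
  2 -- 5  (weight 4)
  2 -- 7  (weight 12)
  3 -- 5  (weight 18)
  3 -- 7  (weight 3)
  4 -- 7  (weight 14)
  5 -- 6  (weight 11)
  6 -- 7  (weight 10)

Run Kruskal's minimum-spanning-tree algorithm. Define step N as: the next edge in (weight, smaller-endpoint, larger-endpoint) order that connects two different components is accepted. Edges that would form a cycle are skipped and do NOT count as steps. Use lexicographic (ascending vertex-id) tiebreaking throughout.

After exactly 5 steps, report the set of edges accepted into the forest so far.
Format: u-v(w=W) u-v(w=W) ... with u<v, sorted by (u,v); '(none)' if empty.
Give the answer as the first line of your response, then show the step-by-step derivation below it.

1-4(w=2) 1-6(w=1) 2-5(w=4) 3-7(w=3) 6-7(w=10)

step 1: add edge 1-6 (w=1); MST = {1-6(w=1)}
step 2: add edge 1-4 (w=2); MST = {1-4(w=2) 1-6(w=1)}
step 3: add edge 3-7 (w=3); MST = {1-4(w=2) 1-6(w=1) 3-7(w=3)}
step 4: add edge 2-5 (w=4); MST = {1-4(w=2) 1-6(w=1) 2-5(w=4) 3-7(w=3)}
step 5: add edge 6-7 (w=10); MST = {1-4(w=2) 1-6(w=1) 2-5(w=4) 3-7(w=3) 6-7(w=10)}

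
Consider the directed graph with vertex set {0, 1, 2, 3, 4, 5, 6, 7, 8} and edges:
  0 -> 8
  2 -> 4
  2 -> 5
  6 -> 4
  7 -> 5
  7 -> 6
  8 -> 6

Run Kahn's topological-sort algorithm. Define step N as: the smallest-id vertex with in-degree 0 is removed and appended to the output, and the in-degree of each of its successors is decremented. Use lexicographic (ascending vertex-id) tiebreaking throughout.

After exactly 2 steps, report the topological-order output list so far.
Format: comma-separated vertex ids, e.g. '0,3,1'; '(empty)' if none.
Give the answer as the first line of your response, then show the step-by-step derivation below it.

0,1

step 1: output 0; order=[0]; indeg=(0,0,0,0,2,2,2,0,0)
step 2: output 1; order=[0,1]; indeg=(0,0,0,0,2,2,2,0,0)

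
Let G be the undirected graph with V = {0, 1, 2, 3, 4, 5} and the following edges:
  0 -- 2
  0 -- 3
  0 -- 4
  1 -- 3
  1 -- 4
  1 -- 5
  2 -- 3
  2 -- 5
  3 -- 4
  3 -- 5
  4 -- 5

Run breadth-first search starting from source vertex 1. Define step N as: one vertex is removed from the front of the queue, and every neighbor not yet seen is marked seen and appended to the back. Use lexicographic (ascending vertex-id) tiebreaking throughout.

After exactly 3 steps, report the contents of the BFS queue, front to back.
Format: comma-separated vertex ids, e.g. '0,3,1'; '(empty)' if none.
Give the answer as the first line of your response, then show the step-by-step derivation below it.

5,0,2

step 1: dequeue 1; queue=[3,4,5]; order=1
step 2: dequeue 3; queue=[4,5,0,2]; order=1,3
step 3: dequeue 4; queue=[5,0,2]; order=1,3,4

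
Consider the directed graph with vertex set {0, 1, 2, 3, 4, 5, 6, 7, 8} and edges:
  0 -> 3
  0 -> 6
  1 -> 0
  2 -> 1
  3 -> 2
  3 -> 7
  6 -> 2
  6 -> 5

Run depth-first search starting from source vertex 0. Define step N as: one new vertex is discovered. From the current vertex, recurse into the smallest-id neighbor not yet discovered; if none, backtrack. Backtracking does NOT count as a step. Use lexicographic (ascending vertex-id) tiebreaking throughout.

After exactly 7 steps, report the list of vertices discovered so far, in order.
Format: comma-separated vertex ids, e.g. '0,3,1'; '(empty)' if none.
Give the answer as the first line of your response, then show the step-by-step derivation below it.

0,3,2,1,7,6,5

step 1: discover 0; path=0; order=0
step 2: discover 3; path=0>3; order=0,3
step 3: discover 2; path=0>3>2; order=0,3,2
step 4: discover 1; path=0>3>2>1; order=0,3,2,1
step 5: discover 7; path=0>3>7; order=0,3,2,1,7
step 6: discover 6; path=0>6; order=0,3,2,1,7,6
step 7: discover 5; path=0>6>5; order=0,3,2,1,7,6,5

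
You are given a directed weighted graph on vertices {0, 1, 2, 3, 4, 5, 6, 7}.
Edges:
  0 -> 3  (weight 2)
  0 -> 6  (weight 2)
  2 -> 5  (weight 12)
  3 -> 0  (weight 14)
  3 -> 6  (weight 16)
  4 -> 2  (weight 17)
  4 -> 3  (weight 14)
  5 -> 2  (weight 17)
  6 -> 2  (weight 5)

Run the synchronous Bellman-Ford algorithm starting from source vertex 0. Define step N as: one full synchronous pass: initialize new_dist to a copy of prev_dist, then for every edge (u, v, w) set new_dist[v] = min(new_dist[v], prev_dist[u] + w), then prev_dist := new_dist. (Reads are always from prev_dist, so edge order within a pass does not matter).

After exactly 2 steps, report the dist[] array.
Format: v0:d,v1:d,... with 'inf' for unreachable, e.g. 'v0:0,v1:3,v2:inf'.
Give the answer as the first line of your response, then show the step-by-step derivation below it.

v0:0,v1:inf,v2:7,v3:2,v4:inf,v5:inf,v6:2,v7:inf

step 1: dist = v0:0,v1:inf,v2:inf,v3:2,v4:inf,v5:inf,v6:2,v7:inf
step 2: dist = v0:0,v1:inf,v2:7,v3:2,v4:inf,v5:inf,v6:2,v7:inf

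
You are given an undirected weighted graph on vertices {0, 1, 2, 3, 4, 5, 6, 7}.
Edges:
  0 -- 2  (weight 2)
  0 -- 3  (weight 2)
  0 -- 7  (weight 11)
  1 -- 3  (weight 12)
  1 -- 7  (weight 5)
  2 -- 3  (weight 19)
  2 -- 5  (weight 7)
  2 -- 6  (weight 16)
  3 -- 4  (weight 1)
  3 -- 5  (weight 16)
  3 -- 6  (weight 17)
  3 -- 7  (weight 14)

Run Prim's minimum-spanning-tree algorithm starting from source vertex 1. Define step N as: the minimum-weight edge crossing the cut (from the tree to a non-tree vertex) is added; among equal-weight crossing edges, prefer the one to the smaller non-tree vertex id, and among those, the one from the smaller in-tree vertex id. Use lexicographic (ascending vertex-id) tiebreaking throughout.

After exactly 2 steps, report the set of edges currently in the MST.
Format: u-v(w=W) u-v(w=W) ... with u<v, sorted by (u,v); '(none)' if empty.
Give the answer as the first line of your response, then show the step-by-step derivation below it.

0-7(w=11) 1-7(w=5)

step 1: add edge 1-7 (w=5); MST = {1-7(w=5)}
step 2: add edge 0-7 (w=11); MST = {0-7(w=11) 1-7(w=5)}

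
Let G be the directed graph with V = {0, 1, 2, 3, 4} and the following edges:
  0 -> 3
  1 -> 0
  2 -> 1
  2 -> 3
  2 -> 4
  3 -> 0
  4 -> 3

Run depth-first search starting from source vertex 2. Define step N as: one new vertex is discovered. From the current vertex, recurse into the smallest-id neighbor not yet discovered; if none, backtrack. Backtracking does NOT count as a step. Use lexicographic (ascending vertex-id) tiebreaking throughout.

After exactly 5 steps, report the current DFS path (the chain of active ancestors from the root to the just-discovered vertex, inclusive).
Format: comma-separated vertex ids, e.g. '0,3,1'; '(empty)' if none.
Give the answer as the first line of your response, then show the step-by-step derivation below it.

2,4

step 1: discover 2; path=2; order=2
step 2: discover 1; path=2>1; order=2,1
step 3: discover 0; path=2>1>0; order=2,1,0
step 4: discover 3; path=2>1>0>3; order=2,1,0,3
step 5: discover 4; path=2>4; order=2,1,0,3,4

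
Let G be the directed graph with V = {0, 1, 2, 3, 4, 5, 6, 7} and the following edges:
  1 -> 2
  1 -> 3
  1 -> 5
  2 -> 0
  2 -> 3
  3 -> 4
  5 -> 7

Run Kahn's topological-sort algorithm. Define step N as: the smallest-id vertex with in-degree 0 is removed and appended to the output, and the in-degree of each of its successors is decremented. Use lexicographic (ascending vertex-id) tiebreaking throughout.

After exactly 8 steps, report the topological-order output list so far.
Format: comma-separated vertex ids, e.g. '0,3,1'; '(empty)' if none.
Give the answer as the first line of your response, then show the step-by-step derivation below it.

1,2,0,3,4,5,6,7

step 1: output 1; order=[1]; indeg=(1,0,0,1,1,0,0,1)
step 2: output 2; order=[1,2]; indeg=(0,0,0,0,1,0,0,1)
step 3: output 0; order=[1,2,0]; indeg=(0,0,0,0,1,0,0,1)
step 4: output 3; order=[1,2,0,3]; indeg=(0,0,0,0,0,0,0,1)
step 5: output 4; order=[1,2,0,3,4]; indeg=(0,0,0,0,0,0,0,1)
step 6: output 5; order=[1,2,0,3,4,5]; indeg=(0,0,0,0,0,0,0,0)
step 7: output 6; order=[1,2,0,3,4,5,6]; indeg=(0,0,0,0,0,0,0,0)
step 8: output 7; order=[1,2,0,3,4,5,6,7]; indeg=(0,0,0,0,0,0,0,0)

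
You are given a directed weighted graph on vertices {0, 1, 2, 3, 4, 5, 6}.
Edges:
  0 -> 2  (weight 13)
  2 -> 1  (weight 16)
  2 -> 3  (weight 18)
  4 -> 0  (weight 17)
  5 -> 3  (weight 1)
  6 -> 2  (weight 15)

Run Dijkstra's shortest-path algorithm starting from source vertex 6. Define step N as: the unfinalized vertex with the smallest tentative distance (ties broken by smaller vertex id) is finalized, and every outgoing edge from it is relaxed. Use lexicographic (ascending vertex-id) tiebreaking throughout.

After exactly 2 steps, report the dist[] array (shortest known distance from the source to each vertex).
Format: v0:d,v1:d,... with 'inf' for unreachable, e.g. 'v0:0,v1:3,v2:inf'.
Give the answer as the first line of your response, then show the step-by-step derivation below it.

v0:inf,v1:31,v2:15,v3:33,v4:inf,v5:inf,v6:0

step 1: dist = v0:inf,v1:inf,v2:15,v3:inf,v4:inf,v5:inf,v6:0
step 2: dist = v0:inf,v1:31,v2:15,v3:33,v4:inf,v5:inf,v6:0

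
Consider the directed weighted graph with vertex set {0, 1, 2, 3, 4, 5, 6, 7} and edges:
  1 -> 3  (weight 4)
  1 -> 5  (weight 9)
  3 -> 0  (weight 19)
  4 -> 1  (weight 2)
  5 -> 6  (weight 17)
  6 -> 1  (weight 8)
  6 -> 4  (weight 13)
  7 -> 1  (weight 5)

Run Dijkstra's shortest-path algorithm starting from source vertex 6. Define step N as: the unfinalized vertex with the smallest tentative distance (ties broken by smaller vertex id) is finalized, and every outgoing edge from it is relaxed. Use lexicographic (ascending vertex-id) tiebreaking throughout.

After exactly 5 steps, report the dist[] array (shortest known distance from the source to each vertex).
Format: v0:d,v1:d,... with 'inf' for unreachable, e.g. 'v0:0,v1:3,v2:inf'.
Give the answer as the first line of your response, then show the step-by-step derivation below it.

v0:31,v1:8,v2:inf,v3:12,v4:13,v5:17,v6:0,v7:inf

step 1: dist = v0:inf,v1:8,v2:inf,v3:inf,v4:13,v5:inf,v6:0,v7:inf
step 2: dist = v0:inf,v1:8,v2:inf,v3:12,v4:13,v5:17,v6:0,v7:inf
step 3: dist = v0:31,v1:8,v2:inf,v3:12,v4:13,v5:17,v6:0,v7:inf
step 4: dist = v0:31,v1:8,v2:inf,v3:12,v4:13,v5:17,v6:0,v7:inf
step 5: dist = v0:31,v1:8,v2:inf,v3:12,v4:13,v5:17,v6:0,v7:inf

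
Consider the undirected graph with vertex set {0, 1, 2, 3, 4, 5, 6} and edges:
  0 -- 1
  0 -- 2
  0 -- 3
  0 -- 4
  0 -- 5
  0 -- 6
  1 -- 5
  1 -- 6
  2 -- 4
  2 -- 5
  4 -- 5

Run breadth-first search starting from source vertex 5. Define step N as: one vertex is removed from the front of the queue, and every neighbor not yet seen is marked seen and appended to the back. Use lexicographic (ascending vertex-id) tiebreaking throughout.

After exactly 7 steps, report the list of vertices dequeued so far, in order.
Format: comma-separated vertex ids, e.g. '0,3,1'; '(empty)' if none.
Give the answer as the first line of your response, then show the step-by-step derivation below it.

5,0,1,2,4,3,6

step 1: dequeue 5; queue=[0,1,2,4]; order=5
step 2: dequeue 0; queue=[1,2,4,3,6]; order=5,0
step 3: dequeue 1; queue=[2,4,3,6]; order=5,0,1
step 4: dequeue 2; queue=[4,3,6]; order=5,0,1,2
step 5: dequeue 4; queue=[3,6]; order=5,0,1,2,4
step 6: dequeue 3; queue=[6]; order=5,0,1,2,4,3
step 7: dequeue 6; queue=[(empty)]; order=5,0,1,2,4,3,6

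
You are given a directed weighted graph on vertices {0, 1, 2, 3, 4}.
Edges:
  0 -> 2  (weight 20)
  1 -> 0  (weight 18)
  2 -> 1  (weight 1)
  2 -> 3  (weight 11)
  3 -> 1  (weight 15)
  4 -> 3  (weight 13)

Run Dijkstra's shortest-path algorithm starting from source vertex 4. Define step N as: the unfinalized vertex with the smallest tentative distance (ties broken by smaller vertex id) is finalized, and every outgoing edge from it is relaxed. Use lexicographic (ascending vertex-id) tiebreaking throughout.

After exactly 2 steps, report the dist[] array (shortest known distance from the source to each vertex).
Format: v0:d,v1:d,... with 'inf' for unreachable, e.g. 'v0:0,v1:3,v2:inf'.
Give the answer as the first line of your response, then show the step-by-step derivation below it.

v0:inf,v1:28,v2:inf,v3:13,v4:0

step 1: dist = v0:inf,v1:inf,v2:inf,v3:13,v4:0
step 2: dist = v0:inf,v1:28,v2:inf,v3:13,v4:0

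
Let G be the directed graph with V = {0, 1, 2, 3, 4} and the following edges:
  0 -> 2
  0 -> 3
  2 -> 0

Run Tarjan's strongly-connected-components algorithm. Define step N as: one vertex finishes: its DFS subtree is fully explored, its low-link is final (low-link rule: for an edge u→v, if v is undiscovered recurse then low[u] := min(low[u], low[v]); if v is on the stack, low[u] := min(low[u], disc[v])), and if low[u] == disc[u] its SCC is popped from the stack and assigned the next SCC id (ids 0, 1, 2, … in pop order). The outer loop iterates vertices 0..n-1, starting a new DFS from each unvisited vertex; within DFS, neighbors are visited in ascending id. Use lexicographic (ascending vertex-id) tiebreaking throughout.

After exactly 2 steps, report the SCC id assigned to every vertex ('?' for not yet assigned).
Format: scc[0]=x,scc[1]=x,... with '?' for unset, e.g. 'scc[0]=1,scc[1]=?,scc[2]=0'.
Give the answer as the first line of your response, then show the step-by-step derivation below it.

scc[0]=?,scc[1]=?,scc[2]=?,scc[3]=0,scc[4]=?

step 1: low=(low[0]=0,low[1]=?,low[2]=0,low[3]=?,low[4]=?); scc=(scc[0]=?,scc[1]=?,scc[2]=?,scc[3]=?,scc[4]=?)
step 2: low=(low[0]=0,low[1]=?,low[2]=0,low[3]=2,low[4]=?); scc=(scc[0]=?,scc[1]=?,scc[2]=?,scc[3]=0,scc[4]=?)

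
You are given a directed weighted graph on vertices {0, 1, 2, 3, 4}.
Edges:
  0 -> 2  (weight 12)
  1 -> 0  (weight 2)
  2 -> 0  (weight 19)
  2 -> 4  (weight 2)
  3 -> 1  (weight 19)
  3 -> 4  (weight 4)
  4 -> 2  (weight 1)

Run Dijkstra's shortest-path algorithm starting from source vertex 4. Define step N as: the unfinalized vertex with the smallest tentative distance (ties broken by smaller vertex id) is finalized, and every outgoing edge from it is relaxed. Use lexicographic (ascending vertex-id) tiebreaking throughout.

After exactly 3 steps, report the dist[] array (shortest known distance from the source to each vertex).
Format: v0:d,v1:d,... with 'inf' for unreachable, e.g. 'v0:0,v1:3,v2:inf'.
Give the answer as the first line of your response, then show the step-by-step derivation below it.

v0:20,v1:inf,v2:1,v3:inf,v4:0

step 1: dist = v0:inf,v1:inf,v2:1,v3:inf,v4:0
step 2: dist = v0:20,v1:inf,v2:1,v3:inf,v4:0
step 3: dist = v0:20,v1:inf,v2:1,v3:inf,v4:0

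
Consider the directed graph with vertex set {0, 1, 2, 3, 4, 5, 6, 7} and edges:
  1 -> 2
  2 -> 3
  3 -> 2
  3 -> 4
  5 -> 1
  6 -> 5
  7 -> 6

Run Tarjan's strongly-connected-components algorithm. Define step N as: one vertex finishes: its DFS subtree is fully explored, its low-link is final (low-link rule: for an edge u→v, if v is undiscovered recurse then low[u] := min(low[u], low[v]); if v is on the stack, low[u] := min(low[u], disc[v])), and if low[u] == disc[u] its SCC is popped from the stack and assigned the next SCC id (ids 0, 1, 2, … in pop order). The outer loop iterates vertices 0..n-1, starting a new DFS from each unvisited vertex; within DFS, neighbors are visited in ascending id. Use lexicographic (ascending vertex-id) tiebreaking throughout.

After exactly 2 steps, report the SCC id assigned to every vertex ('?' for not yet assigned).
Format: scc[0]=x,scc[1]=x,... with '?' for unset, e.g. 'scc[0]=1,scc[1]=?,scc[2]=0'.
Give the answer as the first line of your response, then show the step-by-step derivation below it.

scc[0]=0,scc[1]=?,scc[2]=?,scc[3]=?,scc[4]=1,scc[5]=?,scc[6]=?,scc[7]=?

step 1: low=(low[0]=0,low[1]=?,low[2]=?,low[3]=?,low[4]=?,low[5]=?,low[6]=?,low[7]=?); scc=(scc[0]=0,scc[1]=?,scc[2]=?,scc[3]=?,scc[4]=?,scc[5]=?,scc[6]=?,scc[7]=?)
step 2: low=(low[0]=0,low[1]=1,low[2]=2,low[3]=2,low[4]=4,low[5]=?,low[6]=?,low[7]=?); scc=(scc[0]=0,scc[1]=?,scc[2]=?,scc[3]=?,scc[4]=1,scc[5]=?,scc[6]=?,scc[7]=?)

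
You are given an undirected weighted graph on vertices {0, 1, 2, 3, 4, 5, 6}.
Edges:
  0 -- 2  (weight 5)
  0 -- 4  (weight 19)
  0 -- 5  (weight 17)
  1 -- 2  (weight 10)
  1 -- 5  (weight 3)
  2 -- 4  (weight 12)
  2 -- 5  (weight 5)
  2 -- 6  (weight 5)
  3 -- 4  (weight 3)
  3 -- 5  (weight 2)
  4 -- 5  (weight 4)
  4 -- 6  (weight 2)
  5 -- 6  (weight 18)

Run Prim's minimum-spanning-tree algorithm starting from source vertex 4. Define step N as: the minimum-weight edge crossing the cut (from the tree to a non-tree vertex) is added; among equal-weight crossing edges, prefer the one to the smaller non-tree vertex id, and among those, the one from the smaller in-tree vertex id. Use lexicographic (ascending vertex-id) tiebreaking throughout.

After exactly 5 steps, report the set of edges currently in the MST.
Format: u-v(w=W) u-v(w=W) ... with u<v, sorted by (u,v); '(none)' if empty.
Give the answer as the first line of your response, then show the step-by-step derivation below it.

1-5(w=3) 2-5(w=5) 3-4(w=3) 3-5(w=2) 4-6(w=2)

step 1: add edge 4-6 (w=2); MST = {4-6(w=2)}
step 2: add edge 3-4 (w=3); MST = {3-4(w=3) 4-6(w=2)}
step 3: add edge 3-5 (w=2); MST = {3-4(w=3) 3-5(w=2) 4-6(w=2)}
step 4: add edge 1-5 (w=3); MST = {1-5(w=3) 3-4(w=3) 3-5(w=2) 4-6(w=2)}
step 5: add edge 2-5 (w=5); MST = {1-5(w=3) 2-5(w=5) 3-4(w=3) 3-5(w=2) 4-6(w=2)}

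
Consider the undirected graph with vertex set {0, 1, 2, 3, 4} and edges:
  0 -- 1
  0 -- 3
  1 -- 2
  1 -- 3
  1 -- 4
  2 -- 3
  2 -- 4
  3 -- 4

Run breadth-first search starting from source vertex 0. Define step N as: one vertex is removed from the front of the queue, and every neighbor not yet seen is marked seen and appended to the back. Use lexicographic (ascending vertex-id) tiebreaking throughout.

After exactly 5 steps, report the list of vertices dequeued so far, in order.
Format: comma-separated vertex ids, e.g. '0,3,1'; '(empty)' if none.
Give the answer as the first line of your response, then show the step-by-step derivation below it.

0,1,3,2,4

step 1: dequeue 0; queue=[1,3]; order=0
step 2: dequeue 1; queue=[3,2,4]; order=0,1
step 3: dequeue 3; queue=[2,4]; order=0,1,3
step 4: dequeue 2; queue=[4]; order=0,1,3,2
step 5: dequeue 4; queue=[(empty)]; order=0,1,3,2,4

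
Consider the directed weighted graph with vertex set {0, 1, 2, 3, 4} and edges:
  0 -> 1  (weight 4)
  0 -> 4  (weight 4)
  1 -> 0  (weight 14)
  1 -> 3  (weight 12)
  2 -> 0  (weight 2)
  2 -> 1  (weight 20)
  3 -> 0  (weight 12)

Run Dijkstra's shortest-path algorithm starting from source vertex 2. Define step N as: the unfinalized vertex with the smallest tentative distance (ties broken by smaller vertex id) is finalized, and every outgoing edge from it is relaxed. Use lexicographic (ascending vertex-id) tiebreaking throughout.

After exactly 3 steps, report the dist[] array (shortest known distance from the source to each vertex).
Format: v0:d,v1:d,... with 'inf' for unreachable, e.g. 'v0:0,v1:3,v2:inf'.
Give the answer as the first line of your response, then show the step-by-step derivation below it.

v0:2,v1:6,v2:0,v3:18,v4:6

step 1: dist = v0:2,v1:20,v2:0,v3:inf,v4:inf
step 2: dist = v0:2,v1:6,v2:0,v3:inf,v4:6
step 3: dist = v0:2,v1:6,v2:0,v3:18,v4:6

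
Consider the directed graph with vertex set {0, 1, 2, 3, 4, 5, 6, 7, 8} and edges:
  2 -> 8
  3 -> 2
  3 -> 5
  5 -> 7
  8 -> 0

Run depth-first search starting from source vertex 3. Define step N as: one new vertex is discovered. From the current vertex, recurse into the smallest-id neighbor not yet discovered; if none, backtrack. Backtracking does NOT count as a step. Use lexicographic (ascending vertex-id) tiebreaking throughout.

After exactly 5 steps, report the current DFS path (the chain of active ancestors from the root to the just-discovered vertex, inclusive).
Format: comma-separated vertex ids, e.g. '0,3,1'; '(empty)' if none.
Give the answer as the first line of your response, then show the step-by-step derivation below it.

3,5

step 1: discover 3; path=3; order=3
step 2: discover 2; path=3>2; order=3,2
step 3: discover 8; path=3>2>8; order=3,2,8
step 4: discover 0; path=3>2>8>0; order=3,2,8,0
step 5: discover 5; path=3>5; order=3,2,8,0,5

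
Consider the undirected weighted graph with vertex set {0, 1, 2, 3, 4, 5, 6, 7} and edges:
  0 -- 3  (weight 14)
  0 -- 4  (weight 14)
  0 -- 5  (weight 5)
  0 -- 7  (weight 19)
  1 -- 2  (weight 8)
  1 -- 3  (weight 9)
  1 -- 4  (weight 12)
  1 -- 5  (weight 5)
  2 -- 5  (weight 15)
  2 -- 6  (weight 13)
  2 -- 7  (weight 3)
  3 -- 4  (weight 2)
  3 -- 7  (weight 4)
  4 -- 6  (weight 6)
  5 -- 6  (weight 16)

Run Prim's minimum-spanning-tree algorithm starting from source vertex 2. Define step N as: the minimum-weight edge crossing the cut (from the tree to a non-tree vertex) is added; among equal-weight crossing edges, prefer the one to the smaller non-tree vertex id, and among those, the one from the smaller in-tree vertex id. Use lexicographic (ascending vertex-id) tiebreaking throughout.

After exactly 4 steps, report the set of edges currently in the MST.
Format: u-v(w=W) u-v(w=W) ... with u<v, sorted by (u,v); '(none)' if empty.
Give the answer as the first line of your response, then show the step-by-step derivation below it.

2-7(w=3) 3-4(w=2) 3-7(w=4) 4-6(w=6)

step 1: add edge 2-7 (w=3); MST = {2-7(w=3)}
step 2: add edge 3-7 (w=4); MST = {2-7(w=3) 3-7(w=4)}
step 3: add edge 3-4 (w=2); MST = {2-7(w=3) 3-4(w=2) 3-7(w=4)}
step 4: add edge 4-6 (w=6); MST = {2-7(w=3) 3-4(w=2) 3-7(w=4) 4-6(w=6)}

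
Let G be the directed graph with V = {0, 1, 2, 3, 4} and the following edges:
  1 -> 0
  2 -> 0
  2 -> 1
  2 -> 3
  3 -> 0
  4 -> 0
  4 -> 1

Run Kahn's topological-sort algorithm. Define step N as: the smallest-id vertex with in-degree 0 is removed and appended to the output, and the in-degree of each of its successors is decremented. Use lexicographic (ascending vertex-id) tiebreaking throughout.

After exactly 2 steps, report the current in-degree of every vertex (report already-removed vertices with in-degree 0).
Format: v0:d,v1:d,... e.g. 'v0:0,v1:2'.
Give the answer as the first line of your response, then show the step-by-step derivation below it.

v0:2,v1:1,v2:0,v3:0,v4:0

step 1: output 2; order=[2]; indeg=(3,1,0,0,0)
step 2: output 3; order=[2,3]; indeg=(2,1,0,0,0)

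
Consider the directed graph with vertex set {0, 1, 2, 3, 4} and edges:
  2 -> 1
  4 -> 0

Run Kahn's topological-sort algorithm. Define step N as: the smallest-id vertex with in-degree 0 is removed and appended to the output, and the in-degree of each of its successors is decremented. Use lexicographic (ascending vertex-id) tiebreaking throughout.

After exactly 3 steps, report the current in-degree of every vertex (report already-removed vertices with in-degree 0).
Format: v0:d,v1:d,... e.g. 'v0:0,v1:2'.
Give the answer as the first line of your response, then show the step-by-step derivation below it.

v0:1,v1:0,v2:0,v3:0,v4:0

step 1: output 2; order=[2]; indeg=(1,0,0,0,0)
step 2: output 1; order=[2,1]; indeg=(1,0,0,0,0)
step 3: output 3; order=[2,1,3]; indeg=(1,0,0,0,0)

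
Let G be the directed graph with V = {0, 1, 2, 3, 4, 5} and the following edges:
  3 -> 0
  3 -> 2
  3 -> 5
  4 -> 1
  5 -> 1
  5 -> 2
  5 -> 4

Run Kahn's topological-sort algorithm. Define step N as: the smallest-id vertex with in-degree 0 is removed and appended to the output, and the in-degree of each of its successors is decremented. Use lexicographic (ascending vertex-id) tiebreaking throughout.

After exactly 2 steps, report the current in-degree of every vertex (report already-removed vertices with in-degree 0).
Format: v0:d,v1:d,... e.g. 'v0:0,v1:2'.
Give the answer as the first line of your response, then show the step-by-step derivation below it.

v0:0,v1:2,v2:1,v3:0,v4:1,v5:0

step 1: output 3; order=[3]; indeg=(0,2,1,0,1,0)
step 2: output 0; order=[3,0]; indeg=(0,2,1,0,1,0)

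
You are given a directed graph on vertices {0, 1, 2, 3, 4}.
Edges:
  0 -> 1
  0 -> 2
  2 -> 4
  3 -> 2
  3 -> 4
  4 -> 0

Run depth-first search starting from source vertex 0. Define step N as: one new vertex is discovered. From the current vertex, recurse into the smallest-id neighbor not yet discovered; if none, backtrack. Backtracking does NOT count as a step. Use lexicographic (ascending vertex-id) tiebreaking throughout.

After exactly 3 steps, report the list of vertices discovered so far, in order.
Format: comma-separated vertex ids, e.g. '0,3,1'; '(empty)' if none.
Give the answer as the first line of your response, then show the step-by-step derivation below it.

0,1,2

step 1: discover 0; path=0; order=0
step 2: discover 1; path=0>1; order=0,1
step 3: discover 2; path=0>2; order=0,1,2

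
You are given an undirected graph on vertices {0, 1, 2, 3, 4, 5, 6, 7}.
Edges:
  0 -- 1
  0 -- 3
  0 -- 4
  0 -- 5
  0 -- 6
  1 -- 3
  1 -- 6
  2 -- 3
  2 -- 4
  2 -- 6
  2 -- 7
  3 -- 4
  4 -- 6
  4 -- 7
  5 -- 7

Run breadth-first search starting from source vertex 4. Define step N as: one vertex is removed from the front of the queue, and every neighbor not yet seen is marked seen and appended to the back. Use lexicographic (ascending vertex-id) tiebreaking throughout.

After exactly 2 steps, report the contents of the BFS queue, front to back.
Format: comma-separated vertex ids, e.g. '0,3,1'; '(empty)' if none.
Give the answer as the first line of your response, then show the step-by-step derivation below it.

2,3,6,7,1,5

step 1: dequeue 4; queue=[0,2,3,6,7]; order=4
step 2: dequeue 0; queue=[2,3,6,7,1,5]; order=4,0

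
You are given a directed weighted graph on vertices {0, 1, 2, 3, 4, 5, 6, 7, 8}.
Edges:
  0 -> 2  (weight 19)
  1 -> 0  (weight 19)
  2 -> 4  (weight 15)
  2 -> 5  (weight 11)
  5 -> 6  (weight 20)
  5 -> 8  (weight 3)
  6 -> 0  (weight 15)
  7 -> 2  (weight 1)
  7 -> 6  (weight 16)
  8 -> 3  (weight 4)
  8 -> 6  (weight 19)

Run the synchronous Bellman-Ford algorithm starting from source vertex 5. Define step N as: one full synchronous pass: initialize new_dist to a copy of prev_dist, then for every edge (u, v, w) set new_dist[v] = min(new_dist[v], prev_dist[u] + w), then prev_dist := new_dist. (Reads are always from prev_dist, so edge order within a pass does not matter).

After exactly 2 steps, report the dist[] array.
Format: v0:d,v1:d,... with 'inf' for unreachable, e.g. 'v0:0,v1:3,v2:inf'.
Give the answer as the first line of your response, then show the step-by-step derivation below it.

v0:35,v1:inf,v2:inf,v3:7,v4:inf,v5:0,v6:20,v7:inf,v8:3

step 1: dist = v0:inf,v1:inf,v2:inf,v3:inf,v4:inf,v5:0,v6:20,v7:inf,v8:3
step 2: dist = v0:35,v1:inf,v2:inf,v3:7,v4:inf,v5:0,v6:20,v7:inf,v8:3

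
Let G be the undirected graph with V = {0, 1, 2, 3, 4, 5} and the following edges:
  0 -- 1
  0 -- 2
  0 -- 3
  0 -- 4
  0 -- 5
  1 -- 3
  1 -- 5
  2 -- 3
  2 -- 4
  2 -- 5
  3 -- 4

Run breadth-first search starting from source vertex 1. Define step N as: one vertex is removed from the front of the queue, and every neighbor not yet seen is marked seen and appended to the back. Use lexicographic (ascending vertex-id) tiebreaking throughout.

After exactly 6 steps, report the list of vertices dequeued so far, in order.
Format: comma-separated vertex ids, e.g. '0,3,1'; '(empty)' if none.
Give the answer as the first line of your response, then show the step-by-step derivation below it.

1,0,3,5,2,4

step 1: dequeue 1; queue=[0,3,5]; order=1
step 2: dequeue 0; queue=[3,5,2,4]; order=1,0
step 3: dequeue 3; queue=[5,2,4]; order=1,0,3
step 4: dequeue 5; queue=[2,4]; order=1,0,3,5
step 5: dequeue 2; queue=[4]; order=1,0,3,5,2
step 6: dequeue 4; queue=[(empty)]; order=1,0,3,5,2,4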